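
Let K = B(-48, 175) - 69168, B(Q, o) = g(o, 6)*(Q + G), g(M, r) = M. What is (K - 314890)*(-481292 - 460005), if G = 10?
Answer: 367772268276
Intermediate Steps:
B(Q, o) = o*(10 + Q) (B(Q, o) = o*(Q + 10) = o*(10 + Q))
K = -75818 (K = 175*(10 - 48) - 69168 = 175*(-38) - 69168 = -6650 - 69168 = -75818)
(K - 314890)*(-481292 - 460005) = (-75818 - 314890)*(-481292 - 460005) = -390708*(-941297) = 367772268276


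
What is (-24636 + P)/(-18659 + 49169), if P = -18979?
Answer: -8723/6102 ≈ -1.4295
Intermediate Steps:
(-24636 + P)/(-18659 + 49169) = (-24636 - 18979)/(-18659 + 49169) = -43615/30510 = -43615*1/30510 = -8723/6102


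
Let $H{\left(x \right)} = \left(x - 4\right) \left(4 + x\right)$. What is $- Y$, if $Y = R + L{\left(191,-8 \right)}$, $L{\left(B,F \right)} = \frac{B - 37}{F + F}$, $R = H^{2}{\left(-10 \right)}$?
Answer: $- \frac{56371}{8} \approx -7046.4$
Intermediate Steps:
$H{\left(x \right)} = \left(-4 + x\right) \left(4 + x\right)$
$R = 7056$ ($R = \left(-16 + \left(-10\right)^{2}\right)^{2} = \left(-16 + 100\right)^{2} = 84^{2} = 7056$)
$L{\left(B,F \right)} = \frac{-37 + B}{2 F}$
$Y = \frac{56371}{8}$ ($Y = 7056 + \frac{-37 + 191}{2 \left(-8\right)} = 7056 + \frac{1}{2} \left(- \frac{1}{8}\right) 154 = 7056 - \frac{77}{8} = \frac{56371}{8} \approx 7046.4$)
$- Y = \left(-1\right) \frac{56371}{8} = - \frac{56371}{8}$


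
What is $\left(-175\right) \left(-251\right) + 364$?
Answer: $44289$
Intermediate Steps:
$\left(-175\right) \left(-251\right) + 364 = 43925 + 364 = 44289$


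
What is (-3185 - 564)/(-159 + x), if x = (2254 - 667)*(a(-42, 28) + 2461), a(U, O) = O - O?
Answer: -3749/3905448 ≈ -0.00095994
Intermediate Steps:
a(U, O) = 0
x = 3905607 (x = (2254 - 667)*(0 + 2461) = 1587*2461 = 3905607)
(-3185 - 564)/(-159 + x) = (-3185 - 564)/(-159 + 3905607) = -3749/3905448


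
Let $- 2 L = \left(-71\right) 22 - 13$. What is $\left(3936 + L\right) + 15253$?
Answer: $\frac{39953}{2} \approx 19977.0$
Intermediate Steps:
$L = \frac{1575}{2}$ ($L = - \frac{\left(-71\right) 22 - 13}{2} = - \frac{-1562 - 13}{2} = \left(- \frac{1}{2}\right) \left(-1575\right) = \frac{1575}{2} \approx 787.5$)
$\left(3936 + L\right) + 15253 = \left(3936 + \frac{1575}{2}\right) + 15253 = \frac{9447}{2} + 15253 = \frac{39953}{2}$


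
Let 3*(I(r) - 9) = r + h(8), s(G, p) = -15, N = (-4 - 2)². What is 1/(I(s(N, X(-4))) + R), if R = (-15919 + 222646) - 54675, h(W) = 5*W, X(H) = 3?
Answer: 3/456208 ≈ 6.5759e-6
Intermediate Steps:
N = 36 (N = (-6)² = 36)
R = 152052 (R = 206727 - 54675 = 152052)
I(r) = 67/3 + r/3 (I(r) = 9 + (r + 5*8)/3 = 9 + (r + 40)/3 = 9 + (40 + r)/3 = 9 + (40/3 + r/3) = 67/3 + r/3)
1/(I(s(N, X(-4))) + R) = 1/((67/3 + (⅓)*(-15)) + 152052) = 1/((67/3 - 5) + 152052) = 1/(52/3 + 152052) = 1/(456208/3) = 3/456208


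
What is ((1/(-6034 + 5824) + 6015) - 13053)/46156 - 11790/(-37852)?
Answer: 14583275897/91722587880 ≈ 0.15899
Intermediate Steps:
((1/(-6034 + 5824) + 6015) - 13053)/46156 - 11790/(-37852) = ((1/(-210) + 6015) - 13053)*(1/46156) - 11790*(-1/37852) = ((-1/210 + 6015) - 13053)*(1/46156) + 5895/18926 = (1263149/210 - 13053)*(1/46156) + 5895/18926 = -1477981/210*1/46156 + 5895/18926 = -1477981/9692760 + 5895/18926 = 14583275897/91722587880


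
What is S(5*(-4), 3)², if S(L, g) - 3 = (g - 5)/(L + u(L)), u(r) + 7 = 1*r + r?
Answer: 41209/4489 ≈ 9.1800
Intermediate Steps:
u(r) = -7 + 2*r (u(r) = -7 + (1*r + r) = -7 + (r + r) = -7 + 2*r)
S(L, g) = 3 + (-5 + g)/(-7 + 3*L) (S(L, g) = 3 + (g - 5)/(L + (-7 + 2*L)) = 3 + (-5 + g)/(-7 + 3*L))
S(5*(-4), 3)² = ((-26 + 3 + 9*(5*(-4)))/(-7 + 3*(5*(-4))))² = ((-26 + 3 + 9*(-20))/(-7 + 3*(-20)))² = ((-26 + 3 - 180)/(-7 - 60))² = (-203/(-67))² = (-1/67*(-203))² = (203/67)² = 41209/4489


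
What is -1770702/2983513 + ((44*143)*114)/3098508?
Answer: -278874686656/770369908217 ≈ -0.36200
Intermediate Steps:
-1770702/2983513 + ((44*143)*114)/3098508 = -1770702*1/2983513 + (6292*114)*(1/3098508) = -1770702/2983513 + 717288*(1/3098508) = -1770702/2983513 + 59774/258209 = -278874686656/770369908217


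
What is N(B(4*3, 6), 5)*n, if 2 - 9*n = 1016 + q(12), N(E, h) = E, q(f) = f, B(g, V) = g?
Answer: -1368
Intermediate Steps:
n = -114 (n = 2/9 - (1016 + 12)/9 = 2/9 - ⅑*1028 = 2/9 - 1028/9 = -114)
N(B(4*3, 6), 5)*n = (4*3)*(-114) = 12*(-114) = -1368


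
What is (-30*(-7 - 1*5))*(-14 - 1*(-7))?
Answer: -2520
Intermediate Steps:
(-30*(-7 - 1*5))*(-14 - 1*(-7)) = (-30*(-7 - 5))*(-14 + 7) = -30*(-12)*(-7) = 360*(-7) = -2520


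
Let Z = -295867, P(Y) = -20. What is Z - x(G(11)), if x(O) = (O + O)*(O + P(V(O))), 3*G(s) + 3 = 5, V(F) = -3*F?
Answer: -2662571/9 ≈ -2.9584e+5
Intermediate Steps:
G(s) = 2/3 (G(s) = -1 + (1/3)*5 = -1 + 5/3 = 2/3)
x(O) = 2*O*(-20 + O) (x(O) = (O + O)*(O - 20) = (2*O)*(-20 + O) = 2*O*(-20 + O))
Z - x(G(11)) = -295867 - 2*2*(-20 + 2/3)/3 = -295867 - 2*2*(-58)/(3*3) = -295867 - 1*(-232/9) = -295867 + 232/9 = -2662571/9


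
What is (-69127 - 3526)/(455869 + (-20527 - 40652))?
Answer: -72653/394690 ≈ -0.18408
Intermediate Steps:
(-69127 - 3526)/(455869 + (-20527 - 40652)) = -72653/(455869 - 61179) = -72653/394690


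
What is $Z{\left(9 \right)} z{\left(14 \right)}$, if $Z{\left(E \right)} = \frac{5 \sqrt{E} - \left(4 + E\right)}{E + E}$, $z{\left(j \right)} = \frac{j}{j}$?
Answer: $\frac{1}{9} \approx 0.11111$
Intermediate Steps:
$z{\left(j \right)} = 1$
$Z{\left(E \right)} = \frac{-4 - E + 5 \sqrt{E}}{2 E}$
$Z{\left(9 \right)} z{\left(14 \right)} = \left(- \frac{1}{2} - \frac{2}{9} + \frac{5}{2 \cdot 3}\right) 1 = \left(- \frac{1}{2} - \frac{2}{9} + \frac{5}{2} \cdot \frac{1}{3}\right) 1 = \left(- \frac{1}{2} - \frac{2}{9} + \frac{5}{6}\right) 1 = \frac{1}{9} \cdot 1 = \frac{1}{9}$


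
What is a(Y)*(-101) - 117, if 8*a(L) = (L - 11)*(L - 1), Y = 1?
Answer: -117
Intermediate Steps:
a(L) = (-1 + L)*(-11 + L)/8 (a(L) = ((L - 11)*(L - 1))/8 = ((-11 + L)*(-1 + L))/8 = ((-1 + L)*(-11 + L))/8 = (-1 + L)*(-11 + L)/8)
a(Y)*(-101) - 117 = (11/8 - 3/2*1 + (⅛)*1²)*(-101) - 117 = (11/8 - 3/2 + (⅛)*1)*(-101) - 117 = (11/8 - 3/2 + ⅛)*(-101) - 117 = 0*(-101) - 117 = 0 - 117 = -117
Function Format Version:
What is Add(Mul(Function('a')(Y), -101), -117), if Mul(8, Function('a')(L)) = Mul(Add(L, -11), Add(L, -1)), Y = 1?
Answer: -117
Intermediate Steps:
Function('a')(L) = Mul(Rational(1, 8), Add(-1, L), Add(-11, L)) (Function('a')(L) = Mul(Rational(1, 8), Mul(Add(L, -11), Add(L, -1))) = Mul(Rational(1, 8), Mul(Add(-11, L), Add(-1, L))) = Mul(Rational(1, 8), Mul(Add(-1, L), Add(-11, L))) = Mul(Rational(1, 8), Add(-1, L), Add(-11, L)))
Add(Mul(Function('a')(Y), -101), -117) = Add(Mul(Add(Rational(11, 8), Mul(Rational(-3, 2), 1), Mul(Rational(1, 8), Pow(1, 2))), -101), -117) = Add(Mul(Add(Rational(11, 8), Rational(-3, 2), Mul(Rational(1, 8), 1)), -101), -117) = Add(Mul(Add(Rational(11, 8), Rational(-3, 2), Rational(1, 8)), -101), -117) = Add(Mul(0, -101), -117) = Add(0, -117) = -117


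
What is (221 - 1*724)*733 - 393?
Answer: -369092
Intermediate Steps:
(221 - 1*724)*733 - 393 = (221 - 724)*733 - 393 = -503*733 - 393 = -368699 - 393 = -369092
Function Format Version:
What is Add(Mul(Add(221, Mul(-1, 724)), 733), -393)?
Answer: -369092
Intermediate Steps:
Add(Mul(Add(221, Mul(-1, 724)), 733), -393) = Add(Mul(Add(221, -724), 733), -393) = Add(Mul(-503, 733), -393) = Add(-368699, -393) = -369092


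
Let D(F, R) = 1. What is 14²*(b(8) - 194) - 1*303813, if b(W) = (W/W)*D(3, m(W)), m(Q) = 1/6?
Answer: -341641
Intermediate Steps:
m(Q) = ⅙
b(W) = 1 (b(W) = (W/W)*1 = 1*1 = 1)
14²*(b(8) - 194) - 1*303813 = 14²*(1 - 194) - 1*303813 = 196*(-193) - 303813 = -37828 - 303813 = -341641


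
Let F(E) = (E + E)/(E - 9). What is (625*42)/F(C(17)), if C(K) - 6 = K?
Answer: 183750/23 ≈ 7989.1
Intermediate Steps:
C(K) = 6 + K
F(E) = 2*E/(-9 + E) (F(E) = (2*E)/(-9 + E) = 2*E/(-9 + E))
(625*42)/F(C(17)) = (625*42)/((2*(6 + 17)/(-9 + (6 + 17)))) = 26250/((2*23/(-9 + 23))) = 26250/((2*23/14)) = 26250/((2*23*(1/14))) = 26250/(23/7) = 26250*(7/23) = 183750/23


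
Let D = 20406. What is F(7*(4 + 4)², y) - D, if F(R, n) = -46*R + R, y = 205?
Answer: -40566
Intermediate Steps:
F(R, n) = -45*R
F(7*(4 + 4)², y) - D = -315*(4 + 4)² - 1*20406 = -315*8² - 20406 = -315*64 - 20406 = -45*448 - 20406 = -20160 - 20406 = -40566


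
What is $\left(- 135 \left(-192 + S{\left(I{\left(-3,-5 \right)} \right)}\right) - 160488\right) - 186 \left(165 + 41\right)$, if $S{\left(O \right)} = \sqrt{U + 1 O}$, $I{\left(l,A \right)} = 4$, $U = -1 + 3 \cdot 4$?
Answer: $-172884 - 135 \sqrt{15} \approx -1.7341 \cdot 10^{5}$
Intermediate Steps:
$U = 11$ ($U = -1 + 12 = 11$)
$S{\left(O \right)} = \sqrt{11 + O}$ ($S{\left(O \right)} = \sqrt{11 + 1 O} = \sqrt{11 + O}$)
$\left(- 135 \left(-192 + S{\left(I{\left(-3,-5 \right)} \right)}\right) - 160488\right) - 186 \left(165 + 41\right) = \left(- 135 \left(-192 + \sqrt{11 + 4}\right) - 160488\right) - 186 \left(165 + 41\right) = \left(- 135 \left(-192 + \sqrt{15}\right) - 160488\right) - 38316 = \left(\left(25920 - 135 \sqrt{15}\right) - 160488\right) - 38316 = \left(-134568 - 135 \sqrt{15}\right) - 38316 = -172884 - 135 \sqrt{15}$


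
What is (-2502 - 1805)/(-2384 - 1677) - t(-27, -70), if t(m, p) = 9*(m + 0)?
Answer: 991130/4061 ≈ 244.06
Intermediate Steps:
t(m, p) = 9*m
(-2502 - 1805)/(-2384 - 1677) - t(-27, -70) = (-2502 - 1805)/(-2384 - 1677) - 9*(-27) = -4307/(-4061) - 1*(-243) = -4307*(-1/4061) + 243 = 4307/4061 + 243 = 991130/4061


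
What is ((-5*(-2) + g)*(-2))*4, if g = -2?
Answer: -64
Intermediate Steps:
((-5*(-2) + g)*(-2))*4 = ((-5*(-2) - 2)*(-2))*4 = ((10 - 2)*(-2))*4 = (8*(-2))*4 = -16*4 = -64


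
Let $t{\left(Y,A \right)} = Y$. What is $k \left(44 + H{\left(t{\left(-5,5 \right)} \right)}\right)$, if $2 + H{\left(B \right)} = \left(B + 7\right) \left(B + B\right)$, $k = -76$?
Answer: $-1672$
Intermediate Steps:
$H{\left(B \right)} = -2 + 2 B \left(7 + B\right)$ ($H{\left(B \right)} = -2 + \left(B + 7\right) \left(B + B\right) = -2 + \left(7 + B\right) 2 B = -2 + 2 B \left(7 + B\right)$)
$k \left(44 + H{\left(t{\left(-5,5 \right)} \right)}\right) = - 76 \left(44 + \left(-2 + 2 \left(-5\right)^{2} + 14 \left(-5\right)\right)\right) = - 76 \left(44 - 22\right) = \left(-76\right) 22 = -1672$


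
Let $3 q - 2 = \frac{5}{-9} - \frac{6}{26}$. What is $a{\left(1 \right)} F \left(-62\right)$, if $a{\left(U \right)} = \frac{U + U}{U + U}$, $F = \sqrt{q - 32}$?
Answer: $- \frac{62 i \sqrt{432510}}{117} \approx - 348.5 i$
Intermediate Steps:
$q = \frac{142}{351}$ ($q = \frac{2}{3} + \frac{\frac{5}{-9} - \frac{6}{26}}{3} = \frac{2}{3} + \frac{5 \left(- \frac{1}{9}\right) - \frac{3}{13}}{3} = \frac{2}{3} + \frac{- \frac{5}{9} - \frac{3}{13}}{3} = \frac{2}{3} + \frac{1}{3} \left(- \frac{92}{117}\right) = \frac{2}{3} - \frac{92}{351} = \frac{142}{351} \approx 0.40456$)
$F = \frac{i \sqrt{432510}}{117}$ ($F = \sqrt{\frac{142}{351} - 32} = \sqrt{- \frac{11090}{351}} = \frac{i \sqrt{432510}}{117} \approx 5.621 i$)
$a{\left(U \right)} = 1$ ($a{\left(U \right)} = \frac{2 U}{2 U} = 2 U \frac{1}{2 U} = 1$)
$a{\left(1 \right)} F \left(-62\right) = 1 \frac{i \sqrt{432510}}{117} \left(-62\right) = \frac{i \sqrt{432510}}{117} \left(-62\right) = - \frac{62 i \sqrt{432510}}{117}$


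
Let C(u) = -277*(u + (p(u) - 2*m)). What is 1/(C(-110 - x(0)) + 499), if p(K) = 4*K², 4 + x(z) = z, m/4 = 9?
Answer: -1/12399683 ≈ -8.0647e-8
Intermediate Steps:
m = 36 (m = 4*9 = 36)
x(z) = -4 + z
C(u) = 19944 - 1108*u² - 277*u (C(u) = -277*(u + (4*u² - 2*36)) = -277*(u + (4*u² - 72)) = -277*(u + (-72 + 4*u²)) = -277*(-72 + u + 4*u²) = 19944 - 1108*u² - 277*u)
1/(C(-110 - x(0)) + 499) = 1/((19944 - 1108*(-110 - (-4 + 0))² - 277*(-110 - (-4 + 0))) + 499) = 1/((19944 - 1108*(-110 - 1*(-4))² - 277*(-110 - 1*(-4))) + 499) = 1/((19944 - 1108*(-110 + 4)² - 277*(-110 + 4)) + 499) = 1/((19944 - 1108*(-106)² - 277*(-106)) + 499) = 1/((19944 - 1108*11236 + 29362) + 499) = 1/((19944 - 12449488 + 29362) + 499) = 1/(-12400182 + 499) = 1/(-12399683) = -1/12399683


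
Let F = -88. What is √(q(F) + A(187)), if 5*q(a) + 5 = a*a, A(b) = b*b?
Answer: 2*√228230/5 ≈ 191.09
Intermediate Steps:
A(b) = b²
q(a) = -1 + a²/5 (q(a) = -1 + (a*a)/5 = -1 + a²/5)
√(q(F) + A(187)) = √((-1 + (⅕)*(-88)²) + 187²) = √((-1 + (⅕)*7744) + 34969) = √((-1 + 7744/5) + 34969) = √(7739/5 + 34969) = √(182584/5) = 2*√228230/5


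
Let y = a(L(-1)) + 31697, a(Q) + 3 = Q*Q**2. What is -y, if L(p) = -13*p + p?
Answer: -33422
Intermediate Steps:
L(p) = -12*p
a(Q) = -3 + Q**3 (a(Q) = -3 + Q*Q**2 = -3 + Q**3)
y = 33422 (y = (-3 + (-12*(-1))**3) + 31697 = (-3 + 12**3) + 31697 = (-3 + 1728) + 31697 = 1725 + 31697 = 33422)
-y = -1*33422 = -33422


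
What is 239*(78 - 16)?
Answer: 14818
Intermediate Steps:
239*(78 - 16) = 239*62 = 14818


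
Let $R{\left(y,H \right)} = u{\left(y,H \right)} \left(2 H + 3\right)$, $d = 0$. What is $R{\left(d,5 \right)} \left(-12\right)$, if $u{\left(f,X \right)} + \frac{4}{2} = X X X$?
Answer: $-19188$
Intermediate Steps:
$u{\left(f,X \right)} = -2 + X^{3}$ ($u{\left(f,X \right)} = -2 + X X X = -2 + X^{2} X = -2 + X^{3}$)
$R{\left(y,H \right)} = \left(-2 + H^{3}\right) \left(3 + 2 H\right)$ ($R{\left(y,H \right)} = \left(-2 + H^{3}\right) \left(2 H + 3\right) = \left(-2 + H^{3}\right) \left(3 + 2 H\right)$)
$R{\left(d,5 \right)} \left(-12\right) = \left(-2 + 5^{3}\right) \left(3 + 2 \cdot 5\right) \left(-12\right) = \left(-2 + 125\right) \left(3 + 10\right) \left(-12\right) = 123 \cdot 13 \left(-12\right) = 1599 \left(-12\right) = -19188$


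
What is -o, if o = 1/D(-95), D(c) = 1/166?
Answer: -166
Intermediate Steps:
D(c) = 1/166
o = 166 (o = 1/(1/166) = 166)
-o = -1*166 = -166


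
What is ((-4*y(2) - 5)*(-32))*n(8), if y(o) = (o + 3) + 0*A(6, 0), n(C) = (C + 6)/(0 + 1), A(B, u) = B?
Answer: 11200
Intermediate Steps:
n(C) = 6 + C (n(C) = (6 + C)/1 = (6 + C)*1 = 6 + C)
y(o) = 3 + o (y(o) = (o + 3) + 0*6 = (3 + o) + 0 = 3 + o)
((-4*y(2) - 5)*(-32))*n(8) = ((-4*(3 + 2) - 5)*(-32))*(6 + 8) = ((-4*5 - 5)*(-32))*14 = ((-20 - 5)*(-32))*14 = -25*(-32)*14 = 800*14 = 11200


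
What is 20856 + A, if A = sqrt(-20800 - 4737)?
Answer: 20856 + I*sqrt(25537) ≈ 20856.0 + 159.8*I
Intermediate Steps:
A = I*sqrt(25537) (A = sqrt(-25537) = I*sqrt(25537) ≈ 159.8*I)
20856 + A = 20856 + I*sqrt(25537)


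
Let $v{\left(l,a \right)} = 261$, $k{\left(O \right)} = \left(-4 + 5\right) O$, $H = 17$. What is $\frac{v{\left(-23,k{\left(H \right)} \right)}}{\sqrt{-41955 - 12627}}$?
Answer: $- \frac{87 i \sqrt{54582}}{18194} \approx - 1.1172 i$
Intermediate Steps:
$k{\left(O \right)} = O$ ($k{\left(O \right)} = 1 O = O$)
$\frac{v{\left(-23,k{\left(H \right)} \right)}}{\sqrt{-41955 - 12627}} = \frac{261}{\sqrt{-41955 - 12627}} = \frac{261}{\sqrt{-54582}} = \frac{261}{i \sqrt{54582}} = 261 \left(- \frac{i \sqrt{54582}}{54582}\right) = - \frac{87 i \sqrt{54582}}{18194}$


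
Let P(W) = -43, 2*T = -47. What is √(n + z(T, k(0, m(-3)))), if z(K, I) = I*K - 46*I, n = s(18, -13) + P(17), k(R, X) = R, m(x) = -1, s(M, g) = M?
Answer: 5*I ≈ 5.0*I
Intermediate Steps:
T = -47/2 (T = (½)*(-47) = -47/2 ≈ -23.500)
n = -25 (n = 18 - 43 = -25)
z(K, I) = -46*I + I*K
√(n + z(T, k(0, m(-3)))) = √(-25 + 0*(-46 - 47/2)) = √(-25 + 0*(-139/2)) = √(-25 + 0) = √(-25) = 5*I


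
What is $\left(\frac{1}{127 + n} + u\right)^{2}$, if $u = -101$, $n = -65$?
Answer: $\frac{39200121}{3844} \approx 10198.0$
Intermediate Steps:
$\left(\frac{1}{127 + n} + u\right)^{2} = \left(\frac{1}{127 - 65} - 101\right)^{2} = \left(\frac{1}{62} - 101\right)^{2} = \left(- \frac{6261}{62}\right)^{2} = \frac{39200121}{3844}$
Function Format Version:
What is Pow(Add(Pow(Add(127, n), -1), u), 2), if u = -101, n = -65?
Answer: Rational(39200121, 3844) ≈ 10198.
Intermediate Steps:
Pow(Add(Pow(Add(127, n), -1), u), 2) = Pow(Add(Pow(Add(127, -65), -1), -101), 2) = Pow(Add(Pow(62, -1), -101), 2) = Pow(Add(Rational(1, 62), -101), 2) = Pow(Rational(-6261, 62), 2) = Rational(39200121, 3844)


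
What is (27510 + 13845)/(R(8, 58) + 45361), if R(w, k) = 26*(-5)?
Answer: 13785/15077 ≈ 0.91431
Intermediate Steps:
R(w, k) = -130
(27510 + 13845)/(R(8, 58) + 45361) = (27510 + 13845)/(-130 + 45361) = 41355/45231 = 41355*(1/45231) = 13785/15077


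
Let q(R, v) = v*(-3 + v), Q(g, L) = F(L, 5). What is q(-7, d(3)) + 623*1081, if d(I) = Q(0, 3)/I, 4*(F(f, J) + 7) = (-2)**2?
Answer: 673473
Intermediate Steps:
F(f, J) = -6 (F(f, J) = -7 + (1/4)*(-2)**2 = -7 + (1/4)*4 = -7 + 1 = -6)
Q(g, L) = -6
d(I) = -6/I
q(-7, d(3)) + 623*1081 = (-6/3)*(-3 - 6/3) + 623*1081 = (-6*1/3)*(-3 - 6*1/3) + 673463 = -2*(-3 - 2) + 673463 = -2*(-5) + 673463 = 10 + 673463 = 673473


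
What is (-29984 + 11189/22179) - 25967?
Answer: -1240926040/22179 ≈ -55951.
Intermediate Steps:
(-29984 + 11189/22179) - 25967 = -665003947/22179 - 25967 = -1240926040/22179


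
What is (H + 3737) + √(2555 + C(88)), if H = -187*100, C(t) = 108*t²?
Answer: -14963 + √838907 ≈ -14047.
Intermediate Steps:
H = -18700
(H + 3737) + √(2555 + C(88)) = (-18700 + 3737) + √(2555 + 108*88²) = -14963 + √(2555 + 108*7744) = -14963 + √(2555 + 836352) = -14963 + √838907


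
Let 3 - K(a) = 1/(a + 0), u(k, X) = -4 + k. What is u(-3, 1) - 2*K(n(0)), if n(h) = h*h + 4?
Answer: -25/2 ≈ -12.500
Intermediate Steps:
n(h) = 4 + h**2 (n(h) = h**2 + 4 = 4 + h**2)
K(a) = 3 - 1/a (K(a) = 3 - 1/(a + 0) = 3 - 1/a)
u(-3, 1) - 2*K(n(0)) = (-4 - 3) - 2*(3 - 1/(4 + 0**2)) = -7 - 2*(3 - 1/(4 + 0)) = -7 - 2*(3 - 1/4) = -7 - 2*11/4 = -7 - 11/2 = -25/2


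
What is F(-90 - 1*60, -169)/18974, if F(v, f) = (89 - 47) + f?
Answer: -127/18974 ≈ -0.0066934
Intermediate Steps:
F(v, f) = 42 + f
F(-90 - 1*60, -169)/18974 = (42 - 169)/18974 = -127*1/18974 = -127/18974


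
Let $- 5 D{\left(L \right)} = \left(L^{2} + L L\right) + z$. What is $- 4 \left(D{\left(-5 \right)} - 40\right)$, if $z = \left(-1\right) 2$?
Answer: $\frac{992}{5} \approx 198.4$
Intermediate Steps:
$z = -2$
$D{\left(L \right)} = \frac{2}{5} - \frac{2 L^{2}}{5}$ ($D{\left(L \right)} = - \frac{\left(L^{2} + L L\right) - 2}{5} = - \frac{\left(L^{2} + L^{2}\right) - 2}{5} = - \frac{2 L^{2} - 2}{5} = - \frac{-2 + 2 L^{2}}{5} = \frac{2}{5} - \frac{2 L^{2}}{5}$)
$- 4 \left(D{\left(-5 \right)} - 40\right) = - 4 \left(\left(\frac{2}{5} - \frac{2 \left(-5\right)^{2}}{5}\right) - 40\right) = - 4 \left(\left(\frac{2}{5} - 10\right) - 40\right) = - 4 \left(- \frac{48}{5} - 40\right) = \left(-4\right) \left(- \frac{248}{5}\right) = \frac{992}{5}$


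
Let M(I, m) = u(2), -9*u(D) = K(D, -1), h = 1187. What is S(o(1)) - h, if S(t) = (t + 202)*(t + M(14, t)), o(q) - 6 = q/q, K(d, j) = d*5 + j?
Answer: 67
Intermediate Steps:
K(d, j) = j + 5*d (K(d, j) = 5*d + j = j + 5*d)
u(D) = ⅑ - 5*D/9 (u(D) = -(-1 + 5*D)/9 = ⅑ - 5*D/9)
M(I, m) = -1 (M(I, m) = ⅑ - 5/9*2 = ⅑ - 10/9 = -1)
o(q) = 7 (o(q) = 6 + q/q = 6 + 1 = 7)
S(t) = (-1 + t)*(202 + t) (S(t) = (t + 202)*(t - 1) = (202 + t)*(-1 + t) = (-1 + t)*(202 + t))
S(o(1)) - h = (-202 + 7² + 201*7) - 1*1187 = (-202 + 49 + 1407) - 1187 = 1254 - 1187 = 67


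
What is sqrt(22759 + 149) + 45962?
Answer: 45962 + 2*sqrt(5727) ≈ 46113.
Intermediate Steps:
sqrt(22759 + 149) + 45962 = sqrt(22908) + 45962 = 2*sqrt(5727) + 45962 = 45962 + 2*sqrt(5727)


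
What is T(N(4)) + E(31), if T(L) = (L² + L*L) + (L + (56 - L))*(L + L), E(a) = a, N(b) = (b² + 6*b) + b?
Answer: 8831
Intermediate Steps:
N(b) = b² + 7*b
T(L) = 2*L² + 112*L (T(L) = (L² + L²) + 56*(2*L) = 2*L² + 112*L)
T(N(4)) + E(31) = 2*(4*(7 + 4))*(56 + 4*(7 + 4)) + 31 = 2*(4*11)*(56 + 4*11) + 31 = 2*44*(56 + 44) + 31 = 2*44*100 + 31 = 8800 + 31 = 8831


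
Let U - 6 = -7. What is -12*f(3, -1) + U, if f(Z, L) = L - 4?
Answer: 59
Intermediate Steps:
U = -1 (U = 6 - 7 = -1)
f(Z, L) = -4 + L
-12*f(3, -1) + U = -12*(-4 - 1) - 1 = -12*(-5) - 1 = 60 - 1 = 59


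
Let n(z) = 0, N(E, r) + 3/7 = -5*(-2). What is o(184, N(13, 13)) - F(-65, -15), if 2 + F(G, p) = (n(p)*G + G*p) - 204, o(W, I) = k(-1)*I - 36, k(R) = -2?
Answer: -5769/7 ≈ -824.14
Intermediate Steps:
N(E, r) = 67/7 (N(E, r) = -3/7 - 5*(-2) = -3/7 + 10 = 67/7)
o(W, I) = -36 - 2*I (o(W, I) = -2*I - 36 = -36 - 2*I)
F(G, p) = -206 + G*p (F(G, p) = -2 + ((0*G + G*p) - 204) = -2 + ((0 + G*p) - 204) = -2 + (G*p - 204) = -2 + (-204 + G*p) = -206 + G*p)
o(184, N(13, 13)) - F(-65, -15) = (-36 - 2*67/7) - (-206 - 65*(-15)) = (-36 - 134/7) - (-206 + 975) = -386/7 - 1*769 = -386/7 - 769 = -5769/7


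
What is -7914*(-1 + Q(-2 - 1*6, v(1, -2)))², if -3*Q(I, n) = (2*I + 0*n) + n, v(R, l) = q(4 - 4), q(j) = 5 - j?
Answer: -168832/3 ≈ -56277.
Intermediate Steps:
v(R, l) = 5 (v(R, l) = 5 - (4 - 4) = 5 - 1*0 = 5 + 0 = 5)
Q(I, n) = -2*I/3 - n/3 (Q(I, n) = -((2*I + 0*n) + n)/3 = -((2*I + 0) + n)/3 = -(2*I + n)/3 = -(n + 2*I)/3 = -2*I/3 - n/3)
-7914*(-1 + Q(-2 - 1*6, v(1, -2)))² = -7914*(-1 + (-2*(-2 - 1*6)/3 - ⅓*5))² = -7914*(-1 + (-2*(-2 - 6)/3 - 5/3))² = -7914*(-1 + (-⅔*(-8) - 5/3))² = -7914*(-1 + (16/3 - 5/3))² = -7914*(-1 + 11/3)² = -7914*(8/3)² = -7914*64/9 = -168832/3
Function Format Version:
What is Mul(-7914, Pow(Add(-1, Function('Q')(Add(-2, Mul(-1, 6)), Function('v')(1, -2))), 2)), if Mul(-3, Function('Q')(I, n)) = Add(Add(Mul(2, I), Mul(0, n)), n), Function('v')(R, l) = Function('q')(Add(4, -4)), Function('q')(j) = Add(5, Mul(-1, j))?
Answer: Rational(-168832, 3) ≈ -56277.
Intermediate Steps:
Function('v')(R, l) = 5 (Function('v')(R, l) = Add(5, Mul(-1, Add(4, -4))) = Add(5, Mul(-1, 0)) = Add(5, 0) = 5)
Function('Q')(I, n) = Add(Mul(Rational(-2, 3), I), Mul(Rational(-1, 3), n)) (Function('Q')(I, n) = Mul(Rational(-1, 3), Add(Add(Mul(2, I), Mul(0, n)), n)) = Mul(Rational(-1, 3), Add(Add(Mul(2, I), 0), n)) = Mul(Rational(-1, 3), Add(Mul(2, I), n)) = Mul(Rational(-1, 3), Add(n, Mul(2, I))) = Add(Mul(Rational(-2, 3), I), Mul(Rational(-1, 3), n)))
Mul(-7914, Pow(Add(-1, Function('Q')(Add(-2, Mul(-1, 6)), Function('v')(1, -2))), 2)) = Mul(-7914, Pow(Add(-1, Add(Mul(Rational(-2, 3), Add(-2, Mul(-1, 6))), Mul(Rational(-1, 3), 5))), 2)) = Mul(-7914, Pow(Add(-1, Add(Mul(Rational(-2, 3), Add(-2, -6)), Rational(-5, 3))), 2)) = Mul(-7914, Pow(Add(-1, Add(Mul(Rational(-2, 3), -8), Rational(-5, 3))), 2)) = Mul(-7914, Pow(Add(-1, Add(Rational(16, 3), Rational(-5, 3))), 2)) = Mul(-7914, Pow(Add(-1, Rational(11, 3)), 2)) = Mul(-7914, Pow(Rational(8, 3), 2)) = Mul(-7914, Rational(64, 9)) = Rational(-168832, 3)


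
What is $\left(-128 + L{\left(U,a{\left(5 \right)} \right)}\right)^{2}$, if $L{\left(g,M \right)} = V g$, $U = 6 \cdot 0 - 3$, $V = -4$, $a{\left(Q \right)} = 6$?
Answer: $13456$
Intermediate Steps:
$U = -3$ ($U = 0 - 3 = -3$)
$L{\left(g,M \right)} = - 4 g$
$\left(-128 + L{\left(U,a{\left(5 \right)} \right)}\right)^{2} = \left(-128 - -12\right)^{2} = \left(-128 + 12\right)^{2} = \left(-116\right)^{2} = 13456$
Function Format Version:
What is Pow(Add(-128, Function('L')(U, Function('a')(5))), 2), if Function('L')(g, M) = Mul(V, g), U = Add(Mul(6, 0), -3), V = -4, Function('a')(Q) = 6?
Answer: 13456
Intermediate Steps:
U = -3 (U = Add(0, -3) = -3)
Function('L')(g, M) = Mul(-4, g)
Pow(Add(-128, Function('L')(U, Function('a')(5))), 2) = Pow(Add(-128, Mul(-4, -3)), 2) = Pow(Add(-128, 12), 2) = Pow(-116, 2) = 13456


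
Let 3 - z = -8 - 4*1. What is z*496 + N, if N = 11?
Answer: 7451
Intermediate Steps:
z = 15 (z = 3 - (-8 - 4*1) = 3 - (-8 - 4) = 3 - 1*(-12) = 3 + 12 = 15)
z*496 + N = 15*496 + 11 = 7440 + 11 = 7451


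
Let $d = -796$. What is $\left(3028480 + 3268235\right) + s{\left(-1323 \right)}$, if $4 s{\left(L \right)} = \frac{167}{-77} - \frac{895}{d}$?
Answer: $\frac{1543752959103}{245168} \approx 6.2967 \cdot 10^{6}$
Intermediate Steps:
$s{\left(L \right)} = - \frac{64017}{245168}$ ($s{\left(L \right)} = \frac{\frac{167}{-77} - \frac{895}{-796}}{4} = \frac{167 \left(- \frac{1}{77}\right) - - \frac{895}{796}}{4} = \frac{- \frac{167}{77} + \frac{895}{796}}{4} = \frac{1}{4} \left(- \frac{64017}{61292}\right) = - \frac{64017}{245168}$)
$\left(3028480 + 3268235\right) + s{\left(-1323 \right)} = \left(3028480 + 3268235\right) - \frac{64017}{245168} = 6296715 - \frac{64017}{245168} = \frac{1543752959103}{245168}$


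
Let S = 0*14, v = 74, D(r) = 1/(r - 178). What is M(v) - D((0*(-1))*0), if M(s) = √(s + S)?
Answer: 1/178 + √74 ≈ 8.6079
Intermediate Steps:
D(r) = 1/(-178 + r)
S = 0
M(s) = √s (M(s) = √(s + 0) = √s)
M(v) - D((0*(-1))*0) = √74 - 1/(-178 + (0*(-1))*0) = √74 - 1/(-178 + 0*0) = √74 - 1/(-178 + 0) = √74 - 1/(-178) = √74 - 1*(-1/178) = √74 + 1/178 = 1/178 + √74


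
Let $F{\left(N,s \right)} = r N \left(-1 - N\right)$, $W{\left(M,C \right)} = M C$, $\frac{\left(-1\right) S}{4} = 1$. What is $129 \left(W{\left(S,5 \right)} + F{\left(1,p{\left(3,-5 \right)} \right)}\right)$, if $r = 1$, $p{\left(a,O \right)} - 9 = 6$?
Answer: $-2838$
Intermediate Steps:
$p{\left(a,O \right)} = 15$ ($p{\left(a,O \right)} = 9 + 6 = 15$)
$S = -4$ ($S = \left(-4\right) 1 = -4$)
$W{\left(M,C \right)} = C M$
$F{\left(N,s \right)} = N \left(-1 - N\right)$ ($F{\left(N,s \right)} = 1 N \left(-1 - N\right) = N \left(-1 - N\right)$)
$129 \left(W{\left(S,5 \right)} + F{\left(1,p{\left(3,-5 \right)} \right)}\right) = 129 \left(5 \left(-4\right) - 1 \left(1 + 1\right)\right) = 129 \left(-20 - 1 \cdot 2\right) = 129 \left(-20 - 2\right) = 129 \left(-22\right) = -2838$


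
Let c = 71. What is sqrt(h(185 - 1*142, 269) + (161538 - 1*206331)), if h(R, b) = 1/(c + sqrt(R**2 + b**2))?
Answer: sqrt(-3180302 - 44793*sqrt(74210))/sqrt(71 + sqrt(74210)) ≈ 211.64*I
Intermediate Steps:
h(R, b) = 1/(71 + sqrt(R**2 + b**2))
sqrt(h(185 - 1*142, 269) + (161538 - 1*206331)) = sqrt(1/(71 + sqrt((185 - 1*142)**2 + 269**2)) + (161538 - 1*206331)) = sqrt(1/(71 + sqrt((185 - 142)**2 + 72361)) + (161538 - 206331)) = sqrt(1/(71 + sqrt(43**2 + 72361)) - 44793) = sqrt(1/(71 + sqrt(1849 + 72361)) - 44793) = sqrt(1/(71 + sqrt(74210)) - 44793) = sqrt(-44793 + 1/(71 + sqrt(74210)))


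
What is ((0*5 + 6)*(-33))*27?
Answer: -5346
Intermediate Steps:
((0*5 + 6)*(-33))*27 = ((0 + 6)*(-33))*27 = (6*(-33))*27 = -198*27 = -5346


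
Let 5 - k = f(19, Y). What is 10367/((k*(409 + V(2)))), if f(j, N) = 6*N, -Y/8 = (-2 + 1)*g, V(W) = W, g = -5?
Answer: 1481/14385 ≈ 0.10295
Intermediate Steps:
Y = -40 (Y = -8*(-2 + 1)*(-5) = -(-8)*(-5) = -8*5 = -40)
k = 245 (k = 5 - 6*(-40) = 5 - 1*(-240) = 5 + 240 = 245)
10367/((k*(409 + V(2)))) = 10367/((245*(409 + 2))) = 10367/((245*411)) = 10367/100695 = 10367*(1/100695) = 1481/14385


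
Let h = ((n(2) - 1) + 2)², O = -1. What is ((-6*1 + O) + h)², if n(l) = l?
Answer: 4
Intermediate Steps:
h = 9 (h = ((2 - 1) + 2)² = (1 + 2)² = 3² = 9)
((-6*1 + O) + h)² = ((-6*1 - 1) + 9)² = ((-6 - 1) + 9)² = (-7 + 9)² = 2² = 4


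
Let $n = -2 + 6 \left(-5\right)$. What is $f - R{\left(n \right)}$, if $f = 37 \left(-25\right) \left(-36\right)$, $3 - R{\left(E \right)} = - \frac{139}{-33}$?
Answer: $\frac{1098940}{33} \approx 33301.0$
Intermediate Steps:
$n = -32$ ($n = -2 - 30 = -32$)
$R{\left(E \right)} = - \frac{40}{33}$ ($R{\left(E \right)} = 3 - - \frac{139}{-33} = 3 - \left(-139\right) \left(- \frac{1}{33}\right) = 3 - \frac{139}{33} = - \frac{40}{33}$)
$f = 33300$ ($f = \left(-925\right) \left(-36\right) = 33300$)
$f - R{\left(n \right)} = 33300 - - \frac{40}{33} = 33300 + \frac{40}{33} = \frac{1098940}{33}$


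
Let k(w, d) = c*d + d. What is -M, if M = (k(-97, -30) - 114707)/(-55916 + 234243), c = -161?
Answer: 109907/178327 ≈ 0.61632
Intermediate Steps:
k(w, d) = -160*d (k(w, d) = -161*d + d = -160*d)
M = -109907/178327 (M = (-160*(-30) - 114707)/(-55916 + 234243) = (4800 - 114707)/178327 = -109907*1/178327 = -109907/178327 ≈ -0.61632)
-M = -1*(-109907/178327) = 109907/178327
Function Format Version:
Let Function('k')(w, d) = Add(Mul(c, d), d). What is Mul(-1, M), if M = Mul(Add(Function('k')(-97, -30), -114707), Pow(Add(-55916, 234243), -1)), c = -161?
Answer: Rational(109907, 178327) ≈ 0.61632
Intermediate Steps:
Function('k')(w, d) = Mul(-160, d) (Function('k')(w, d) = Add(Mul(-161, d), d) = Mul(-160, d))
M = Rational(-109907, 178327) (M = Mul(Add(Mul(-160, -30), -114707), Pow(Add(-55916, 234243), -1)) = Mul(Add(4800, -114707), Pow(178327, -1)) = Mul(-109907, Rational(1, 178327)) = Rational(-109907, 178327) ≈ -0.61632)
Mul(-1, M) = Mul(-1, Rational(-109907, 178327)) = Rational(109907, 178327)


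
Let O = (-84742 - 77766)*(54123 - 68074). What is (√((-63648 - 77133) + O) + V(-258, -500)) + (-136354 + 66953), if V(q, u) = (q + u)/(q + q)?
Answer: -17905079/258 + √2267008327 ≈ -21786.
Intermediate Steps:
V(q, u) = (q + u)/(2*q) (V(q, u) = (q + u)/((2*q)) = (q + u)*(1/(2*q)) = (q + u)/(2*q))
O = 2267149108 (O = -162508*(-13951) = 2267149108)
(√((-63648 - 77133) + O) + V(-258, -500)) + (-136354 + 66953) = (√((-63648 - 77133) + 2267149108) + (½)*(-258 - 500)/(-258)) + (-136354 + 66953) = (√(-140781 + 2267149108) + (½)*(-1/258)*(-758)) - 69401 = (√2267008327 + 379/258) - 69401 = (379/258 + √2267008327) - 69401 = -17905079/258 + √2267008327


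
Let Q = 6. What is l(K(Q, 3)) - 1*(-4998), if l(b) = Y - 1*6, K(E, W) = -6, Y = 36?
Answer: 5028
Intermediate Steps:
l(b) = 30 (l(b) = 36 - 1*6 = 36 - 6 = 30)
l(K(Q, 3)) - 1*(-4998) = 30 - 1*(-4998) = 30 + 4998 = 5028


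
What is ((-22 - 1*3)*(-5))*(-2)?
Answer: -250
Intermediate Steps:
((-22 - 1*3)*(-5))*(-2) = ((-22 - 3)*(-5))*(-2) = -25*(-5)*(-2) = 125*(-2) = -250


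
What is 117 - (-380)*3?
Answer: 1257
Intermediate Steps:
117 - (-380)*3 = 117 - 19*(-60) = 117 + 1140 = 1257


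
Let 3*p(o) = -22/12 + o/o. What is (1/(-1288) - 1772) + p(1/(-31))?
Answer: -20544253/11592 ≈ -1772.3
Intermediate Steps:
p(o) = -5/18 (p(o) = (-22/12 + o/o)/3 = (-22*1/12 + 1)/3 = (-11/6 + 1)/3 = (⅓)*(-⅚) = -5/18)
(1/(-1288) - 1772) + p(1/(-31)) = (1/(-1288) - 1772) - 5/18 = (-1/1288 - 1772) - 5/18 = -2282337/1288 - 5/18 = -20544253/11592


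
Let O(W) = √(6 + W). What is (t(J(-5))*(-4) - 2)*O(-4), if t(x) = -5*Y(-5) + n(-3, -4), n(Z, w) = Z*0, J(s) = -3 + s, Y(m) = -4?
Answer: -82*√2 ≈ -115.97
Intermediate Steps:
n(Z, w) = 0
t(x) = 20 (t(x) = -5*(-4) + 0 = 20 + 0 = 20)
(t(J(-5))*(-4) - 2)*O(-4) = (20*(-4) - 2)*√(6 - 4) = (-80 - 2)*√2 = -82*√2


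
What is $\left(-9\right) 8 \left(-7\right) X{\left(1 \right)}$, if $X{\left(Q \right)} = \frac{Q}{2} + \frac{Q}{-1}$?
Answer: $-252$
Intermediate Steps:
$X{\left(Q \right)} = - \frac{Q}{2}$ ($X{\left(Q \right)} = Q \frac{1}{2} + Q \left(-1\right) = \frac{Q}{2} - Q = - \frac{Q}{2}$)
$\left(-9\right) 8 \left(-7\right) X{\left(1 \right)} = \left(-9\right) 8 \left(-7\right) \left(\left(- \frac{1}{2}\right) 1\right) = \left(-72\right) \left(-7\right) \left(- \frac{1}{2}\right) = 504 \left(- \frac{1}{2}\right) = -252$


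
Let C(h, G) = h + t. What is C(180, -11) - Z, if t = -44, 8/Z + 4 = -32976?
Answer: 1121322/8245 ≈ 136.00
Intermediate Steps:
Z = -2/8245 (Z = 8/(-4 - 32976) = 8/(-32980) = 8*(-1/32980) = -2/8245 ≈ -0.00024257)
C(h, G) = -44 + h (C(h, G) = h - 44 = -44 + h)
C(180, -11) - Z = (-44 + 180) - 1*(-2/8245) = 136 + 2/8245 = 1121322/8245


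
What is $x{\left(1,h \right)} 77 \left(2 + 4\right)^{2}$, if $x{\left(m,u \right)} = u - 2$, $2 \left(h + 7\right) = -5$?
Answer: $-31878$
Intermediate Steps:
$h = - \frac{19}{2}$ ($h = -7 + \frac{1}{2} \left(-5\right) = -7 - \frac{5}{2} = - \frac{19}{2} \approx -9.5$)
$x{\left(m,u \right)} = -2 + u$ ($x{\left(m,u \right)} = u - 2 = -2 + u$)
$x{\left(1,h \right)} 77 \left(2 + 4\right)^{2} = \left(-2 - \frac{19}{2}\right) 77 \left(2 + 4\right)^{2} = \left(- \frac{23}{2}\right) 77 \cdot 6^{2} = \left(- \frac{1771}{2}\right) 36 = -31878$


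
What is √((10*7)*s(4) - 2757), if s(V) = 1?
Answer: I*√2687 ≈ 51.836*I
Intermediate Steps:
√((10*7)*s(4) - 2757) = √((10*7)*1 - 2757) = √(70*1 - 2757) = √(70 - 2757) = √(-2687) = I*√2687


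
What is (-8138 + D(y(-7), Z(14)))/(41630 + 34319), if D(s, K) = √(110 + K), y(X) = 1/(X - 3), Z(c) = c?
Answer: -8138/75949 + 2*√31/75949 ≈ -0.10700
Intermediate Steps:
y(X) = 1/(-3 + X)
(-8138 + D(y(-7), Z(14)))/(41630 + 34319) = (-8138 + √(110 + 14))/(41630 + 34319) = (-8138 + √124)/75949 = (-8138 + 2*√31)*(1/75949) = -8138/75949 + 2*√31/75949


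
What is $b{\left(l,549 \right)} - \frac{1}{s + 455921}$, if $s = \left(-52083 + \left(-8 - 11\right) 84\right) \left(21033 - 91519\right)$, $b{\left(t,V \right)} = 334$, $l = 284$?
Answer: $\frac{1263880687609}{3784073915} \approx 334.0$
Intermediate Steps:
$s = 3783617994$ ($s = \left(-52083 - 1596\right) \left(-70486\right) = \left(-53679\right) \left(-70486\right) = 3783617994$)
$b{\left(l,549 \right)} - \frac{1}{s + 455921} = 334 - \frac{1}{3783617994 + 455921} = 334 - \frac{1}{3784073915} = \frac{1263880687609}{3784073915}$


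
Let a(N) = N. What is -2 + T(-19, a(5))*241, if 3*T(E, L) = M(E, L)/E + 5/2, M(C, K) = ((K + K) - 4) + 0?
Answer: 19775/114 ≈ 173.46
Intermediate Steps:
M(C, K) = -4 + 2*K (M(C, K) = (2*K - 4) + 0 = (-4 + 2*K) + 0 = -4 + 2*K)
T(E, L) = 5/6 + (-4 + 2*L)/(3*E) (T(E, L) = ((-4 + 2*L)/E + 5/2)/3 = (5/2 + (-4 + 2*L)/E)/3 = 5/6 + (-4 + 2*L)/(3*E))
-2 + T(-19, a(5))*241 = -2 + ((1/6)*(-8 + 4*5 + 5*(-19))/(-19))*241 = -2 + ((1/6)*(-1/19)*(-8 + 20 - 95))*241 = -2 + ((1/6)*(-1/19)*(-83))*241 = -2 + (83/114)*241 = -2 + 20003/114 = 19775/114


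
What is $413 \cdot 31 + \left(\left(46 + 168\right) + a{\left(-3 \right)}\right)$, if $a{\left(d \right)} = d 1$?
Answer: $13014$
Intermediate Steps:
$a{\left(d \right)} = d$
$413 \cdot 31 + \left(\left(46 + 168\right) + a{\left(-3 \right)}\right) = 413 \cdot 31 + \left(\left(46 + 168\right) - 3\right) = 12803 + \left(214 - 3\right) = 12803 + 211 = 13014$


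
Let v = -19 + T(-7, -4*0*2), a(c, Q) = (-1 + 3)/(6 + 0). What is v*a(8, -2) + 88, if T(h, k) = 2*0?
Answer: 245/3 ≈ 81.667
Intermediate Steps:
T(h, k) = 0
a(c, Q) = ⅓ (a(c, Q) = 2/6 = 2*(⅙) = ⅓)
v = -19 (v = -19 + 0 = -19)
v*a(8, -2) + 88 = -19*⅓ + 88 = -19/3 + 88 = 245/3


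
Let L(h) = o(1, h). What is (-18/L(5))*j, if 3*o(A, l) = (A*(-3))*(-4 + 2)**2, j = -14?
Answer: -63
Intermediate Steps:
o(A, l) = -4*A (o(A, l) = ((A*(-3))*(-4 + 2)**2)/3 = (-3*A*(-2)**2)/3 = (-3*A*4)/3 = (-12*A)/3 = -4*A)
L(h) = -4 (L(h) = -4*1 = -4)
(-18/L(5))*j = -18/(-4)*(-14) = -18*(-1)/4*(-14) = -3*(-3/2)*(-14) = (9/2)*(-14) = -63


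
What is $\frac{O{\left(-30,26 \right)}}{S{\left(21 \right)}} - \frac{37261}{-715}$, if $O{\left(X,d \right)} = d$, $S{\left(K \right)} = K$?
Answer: $\frac{801071}{15015} \approx 53.351$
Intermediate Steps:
$\frac{O{\left(-30,26 \right)}}{S{\left(21 \right)}} - \frac{37261}{-715} = \frac{26}{21} - \frac{37261}{-715} = 26 \cdot \frac{1}{21} - - \frac{37261}{715} = \frac{26}{21} + \frac{37261}{715} = \frac{801071}{15015}$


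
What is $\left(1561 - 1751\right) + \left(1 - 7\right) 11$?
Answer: $-256$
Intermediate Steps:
$\left(1561 - 1751\right) + \left(1 - 7\right) 11 = -190 - 66 = -256$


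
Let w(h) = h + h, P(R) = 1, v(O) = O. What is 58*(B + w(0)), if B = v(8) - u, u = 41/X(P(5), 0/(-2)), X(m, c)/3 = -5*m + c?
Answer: 9338/15 ≈ 622.53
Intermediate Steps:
X(m, c) = -15*m + 3*c (X(m, c) = 3*(-5*m + c) = 3*(c - 5*m) = -15*m + 3*c)
w(h) = 2*h
u = -41/15 (u = 41/(-15*1 + 3*(0/(-2))) = 41/(-15 + 3*(0*(-1/2))) = 41/(-15 + 3*0) = 41/(-15 + 0) = 41/(-15) = 41*(-1/15) = -41/15 ≈ -2.7333)
B = 161/15 (B = 8 - 1*(-41/15) = 8 + 41/15 = 161/15 ≈ 10.733)
58*(B + w(0)) = 58*(161/15 + 2*0) = 58*(161/15 + 0) = 58*(161/15) = 9338/15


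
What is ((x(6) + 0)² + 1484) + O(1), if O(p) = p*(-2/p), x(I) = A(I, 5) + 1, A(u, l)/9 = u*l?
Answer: 74923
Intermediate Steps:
A(u, l) = 9*l*u (A(u, l) = 9*(u*l) = 9*(l*u) = 9*l*u)
x(I) = 1 + 45*I (x(I) = 9*5*I + 1 = 45*I + 1 = 1 + 45*I)
O(p) = -2
((x(6) + 0)² + 1484) + O(1) = (((1 + 45*6) + 0)² + 1484) - 2 = (((1 + 270) + 0)² + 1484) - 2 = ((271 + 0)² + 1484) - 2 = (271² + 1484) - 2 = (73441 + 1484) - 2 = 74925 - 2 = 74923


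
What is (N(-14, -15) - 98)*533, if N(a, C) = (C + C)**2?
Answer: 427466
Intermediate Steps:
N(a, C) = 4*C**2 (N(a, C) = (2*C)**2 = 4*C**2)
(N(-14, -15) - 98)*533 = (4*(-15)**2 - 98)*533 = (4*225 - 98)*533 = (900 - 98)*533 = 802*533 = 427466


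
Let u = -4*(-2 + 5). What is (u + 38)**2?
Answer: 676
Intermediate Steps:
u = -12 (u = -4*3 = -12)
(u + 38)**2 = (-12 + 38)**2 = 26**2 = 676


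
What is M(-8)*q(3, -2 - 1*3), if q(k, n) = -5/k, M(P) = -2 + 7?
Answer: -25/3 ≈ -8.3333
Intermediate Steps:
M(P) = 5
M(-8)*q(3, -2 - 1*3) = 5*(-5/3) = -25/3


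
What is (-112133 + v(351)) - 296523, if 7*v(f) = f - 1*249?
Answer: -2860490/7 ≈ -4.0864e+5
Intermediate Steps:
v(f) = -249/7 + f/7 (v(f) = (f - 1*249)/7 = (f - 249)/7 = (-249 + f)/7 = -249/7 + f/7)
(-112133 + v(351)) - 296523 = (-112133 + (-249/7 + (⅐)*351)) - 296523 = (-112133 + (-249/7 + 351/7)) - 296523 = (-112133 + 102/7) - 296523 = -784829/7 - 296523 = -2860490/7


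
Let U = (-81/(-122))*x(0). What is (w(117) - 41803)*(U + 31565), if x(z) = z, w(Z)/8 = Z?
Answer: -1289966855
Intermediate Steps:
w(Z) = 8*Z
U = 0 (U = -81/(-122)*0 = -81*(-1/122)*0 = (81/122)*0 = 0)
(w(117) - 41803)*(U + 31565) = (8*117 - 41803)*(0 + 31565) = (936 - 41803)*31565 = -40867*31565 = -1289966855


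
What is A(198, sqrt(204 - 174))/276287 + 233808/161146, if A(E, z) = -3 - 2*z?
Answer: 32298813729/22261272451 - 2*sqrt(30)/276287 ≈ 1.4509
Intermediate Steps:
A(198, sqrt(204 - 174))/276287 + 233808/161146 = (-3 - 2*sqrt(204 - 174))/276287 + 233808/161146 = (-3 - 2*sqrt(30))*(1/276287) + 233808*(1/161146) = (-3/276287 - 2*sqrt(30)/276287) + 116904/80573 = 32298813729/22261272451 - 2*sqrt(30)/276287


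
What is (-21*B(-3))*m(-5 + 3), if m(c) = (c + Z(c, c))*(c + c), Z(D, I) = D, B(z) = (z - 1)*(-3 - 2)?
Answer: -6720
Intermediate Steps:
B(z) = 5 - 5*z (B(z) = (-1 + z)*(-5) = 5 - 5*z)
m(c) = 4*c² (m(c) = (c + c)*(c + c) = (2*c)*(2*c) = 4*c²)
(-21*B(-3))*m(-5 + 3) = (-21*(5 - 5*(-3)))*(4*(-5 + 3)²) = (-21*(5 + 15))*(4*(-2)²) = (-21*20)*(4*4) = -420*16 = -6720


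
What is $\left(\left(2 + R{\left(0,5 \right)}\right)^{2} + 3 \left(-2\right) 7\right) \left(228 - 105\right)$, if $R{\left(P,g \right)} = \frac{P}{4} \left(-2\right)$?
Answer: $-4674$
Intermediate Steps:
$R{\left(P,g \right)} = - \frac{P}{2}$ ($R{\left(P,g \right)} = P \frac{1}{4} \left(-2\right) = \frac{P}{4} \left(-2\right) = - \frac{P}{2}$)
$\left(\left(2 + R{\left(0,5 \right)}\right)^{2} + 3 \left(-2\right) 7\right) \left(228 - 105\right) = \left(\left(2 - 0\right)^{2} + 3 \left(-2\right) 7\right) \left(228 - 105\right) = \left(\left(2 + 0\right)^{2} - 42\right) 123 = \left(2^{2} - 42\right) 123 = \left(4 - 42\right) 123 = \left(-38\right) 123 = -4674$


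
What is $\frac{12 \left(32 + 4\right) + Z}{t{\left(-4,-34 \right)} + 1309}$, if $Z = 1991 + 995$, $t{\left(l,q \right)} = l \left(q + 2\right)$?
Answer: $\frac{3418}{1437} \approx 2.3786$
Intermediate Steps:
$t{\left(l,q \right)} = l \left(2 + q\right)$
$Z = 2986$
$\frac{12 \left(32 + 4\right) + Z}{t{\left(-4,-34 \right)} + 1309} = \frac{12 \left(32 + 4\right) + 2986}{- 4 \left(2 - 34\right) + 1309} = \frac{12 \cdot 36 + 2986}{\left(-4\right) \left(-32\right) + 1309} = \frac{432 + 2986}{128 + 1309} = \frac{3418}{1437}$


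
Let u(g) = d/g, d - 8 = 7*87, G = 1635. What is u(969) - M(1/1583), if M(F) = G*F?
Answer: -607604/1533927 ≈ -0.39611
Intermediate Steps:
d = 617 (d = 8 + 7*87 = 8 + 609 = 617)
M(F) = 1635*F
u(g) = 617/g
u(969) - M(1/1583) = 617/969 - 1635/1583 = -607604/1533927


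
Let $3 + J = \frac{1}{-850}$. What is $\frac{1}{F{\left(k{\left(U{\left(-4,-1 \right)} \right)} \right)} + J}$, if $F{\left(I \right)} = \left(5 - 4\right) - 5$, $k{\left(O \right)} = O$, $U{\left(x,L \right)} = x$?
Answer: $- \frac{850}{5951} \approx -0.14283$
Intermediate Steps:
$F{\left(I \right)} = -4$ ($F{\left(I \right)} = \left(5 - 4\right) - 5 = 1 - 5 = -4$)
$J = - \frac{2551}{850}$ ($J = -3 + \frac{1}{-850} = -3 - \frac{1}{850} = - \frac{2551}{850} \approx -3.0012$)
$\frac{1}{F{\left(k{\left(U{\left(-4,-1 \right)} \right)} \right)} + J} = \frac{1}{-4 - \frac{2551}{850}} = \frac{1}{- \frac{5951}{850}} = - \frac{850}{5951}$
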